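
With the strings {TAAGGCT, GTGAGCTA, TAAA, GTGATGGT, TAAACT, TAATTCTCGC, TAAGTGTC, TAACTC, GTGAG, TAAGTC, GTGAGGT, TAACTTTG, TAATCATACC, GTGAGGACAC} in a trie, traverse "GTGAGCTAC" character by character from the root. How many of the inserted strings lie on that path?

Traverse "GTGAGCTAC" character by character; count nodes along the way that are marked as word ends.
Prefixes of the query that are stored words: "GTGAG", "GTGAGCTA"
Count: 2

2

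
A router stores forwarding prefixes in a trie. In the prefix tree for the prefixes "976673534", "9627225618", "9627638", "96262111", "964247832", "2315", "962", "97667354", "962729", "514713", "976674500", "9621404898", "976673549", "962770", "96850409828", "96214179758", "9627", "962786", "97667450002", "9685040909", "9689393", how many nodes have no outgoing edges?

17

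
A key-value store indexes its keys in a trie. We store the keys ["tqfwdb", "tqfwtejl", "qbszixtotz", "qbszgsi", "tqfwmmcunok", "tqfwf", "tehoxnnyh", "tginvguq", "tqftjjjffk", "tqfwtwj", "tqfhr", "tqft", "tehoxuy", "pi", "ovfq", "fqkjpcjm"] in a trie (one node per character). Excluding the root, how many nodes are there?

Count nodes per top-level branch (shared prefixes stored once):
  'f'-branch (fqkjpcjm): 8 nodes
  'o'-branch (ovfq): 4 nodes
  'p'-branch (pi): 2 nodes
  'q'-branch (qbszgsi, qbszixtotz): 13 nodes
  't'-branch (tehoxnnyh, tehoxuy, tginvguq, tqfhr, tqft, tqftjjjffk, tqfwdb, tqfwf, tqfwmmcunok, tqfwtejl, tqfwtwj): 46 nodes
Sum: 73

73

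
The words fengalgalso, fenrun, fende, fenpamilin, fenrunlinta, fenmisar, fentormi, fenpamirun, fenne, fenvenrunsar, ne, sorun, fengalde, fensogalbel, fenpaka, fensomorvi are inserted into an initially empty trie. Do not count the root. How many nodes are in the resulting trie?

Count nodes per top-level branch (shared prefixes stored once):
  'f'-branch (fende, fengalde, fengalgalso, fenmisar, fenne, fenpaka, fenpamilin, fenpamirun, fenrun, fenrunlinta, fensogalbel, fensomorvi, fentormi, fenvenrunsar): 69 nodes
  'n'-branch (ne): 2 nodes
  's'-branch (sorun): 5 nodes
Sum: 76

76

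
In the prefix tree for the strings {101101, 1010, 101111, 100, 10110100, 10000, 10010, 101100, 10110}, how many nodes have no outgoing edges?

A leaf is a node with no children — equivalently, the end of a word that is not a proper prefix of any other stored word.
Those words: "10000", "10010", "1010", "101100", "10110100", "101111"
Leaf count: 6

6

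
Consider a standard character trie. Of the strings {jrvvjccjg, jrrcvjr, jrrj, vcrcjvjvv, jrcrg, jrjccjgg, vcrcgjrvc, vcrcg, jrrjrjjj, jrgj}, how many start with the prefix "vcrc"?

3

Traverse to the node for "vcrc", then collect every word in that subtree.
Words under "vcrc": vcrcg, vcrcgjrvc, vcrcjvjvv
Count: 3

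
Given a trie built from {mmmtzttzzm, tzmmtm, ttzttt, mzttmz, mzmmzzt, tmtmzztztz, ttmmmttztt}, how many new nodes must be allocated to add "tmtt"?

"tmt" is already a path in the trie; the remaining "t" must be added.
New nodes needed: |"tmtt"| − 3 = 4 − 3 = 1.

1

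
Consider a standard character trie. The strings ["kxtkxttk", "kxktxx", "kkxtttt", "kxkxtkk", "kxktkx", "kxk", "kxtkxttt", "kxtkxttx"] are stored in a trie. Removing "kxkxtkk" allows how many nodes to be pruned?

4

After clearing the end-marker at "kxkxtkk", prune upward until reaching a node still needed by another word.
The suffix "xtkk" (4 nodes) is used only by "kxkxtkk"; the node for "kxk" still has the child "t", so pruning stops there.
Nodes removed: 4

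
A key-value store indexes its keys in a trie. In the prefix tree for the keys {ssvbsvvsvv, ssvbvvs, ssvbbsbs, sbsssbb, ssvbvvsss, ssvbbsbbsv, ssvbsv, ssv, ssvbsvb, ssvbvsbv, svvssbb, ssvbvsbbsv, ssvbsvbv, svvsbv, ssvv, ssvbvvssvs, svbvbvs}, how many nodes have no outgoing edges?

13

A leaf is a node with no children — equivalently, the end of a word that is not a proper prefix of any other stored word.
Those words: "sbsssbb", "ssvbbsbbsv", "ssvbbsbs", "ssvbsvbv", "ssvbsvvsvv", "ssvbvsbbsv", "ssvbvsbv", "ssvbvvsss", "ssvbvvssvs", "ssvv", "svbvbvs", "svvsbv", "svvssbb"
Leaf count: 13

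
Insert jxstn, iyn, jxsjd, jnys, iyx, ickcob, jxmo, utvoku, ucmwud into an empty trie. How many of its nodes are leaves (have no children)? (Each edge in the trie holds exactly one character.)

A leaf is a node with no children — equivalently, the end of a word that is not a proper prefix of any other stored word.
Those words: "ickcob", "iyn", "iyx", "jnys", "jxmo", "jxsjd", "jxstn", "ucmwud", "utvoku"
Leaf count: 9

9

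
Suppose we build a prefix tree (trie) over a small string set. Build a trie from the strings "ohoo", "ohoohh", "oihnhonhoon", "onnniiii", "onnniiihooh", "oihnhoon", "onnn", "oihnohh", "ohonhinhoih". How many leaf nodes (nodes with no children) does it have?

7

Leaves are exactly the stored words that no other stored word extends.
Those words: "ohonhinhoih", "ohoohh", "oihnhonhoon", "oihnhoon", "oihnohh", "onnniiihooh", "onnniiii"
Leaf count: 7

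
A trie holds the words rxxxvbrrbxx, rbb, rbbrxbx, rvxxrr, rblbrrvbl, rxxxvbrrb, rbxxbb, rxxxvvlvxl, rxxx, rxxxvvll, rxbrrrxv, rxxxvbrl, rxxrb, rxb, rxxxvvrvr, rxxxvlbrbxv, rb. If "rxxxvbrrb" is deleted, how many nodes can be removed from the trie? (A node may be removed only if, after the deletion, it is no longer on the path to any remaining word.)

After clearing the end-marker at "rxxxvbrrb", prune upward until reaching a node still needed by another word.
Every node on "rxxxvbrrb" is still needed (e.g. by "rxxxvbrrbxx"), so nothing is freed.
Nodes removed: 0

0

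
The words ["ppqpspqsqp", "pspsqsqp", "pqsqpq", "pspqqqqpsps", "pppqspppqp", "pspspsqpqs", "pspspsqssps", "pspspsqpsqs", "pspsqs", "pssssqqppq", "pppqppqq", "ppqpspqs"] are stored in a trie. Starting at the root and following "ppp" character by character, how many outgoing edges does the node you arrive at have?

1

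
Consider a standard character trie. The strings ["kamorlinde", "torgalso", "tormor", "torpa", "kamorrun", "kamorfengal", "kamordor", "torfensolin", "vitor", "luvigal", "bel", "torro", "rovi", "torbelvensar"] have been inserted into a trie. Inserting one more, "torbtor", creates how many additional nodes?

"torb" is already a path in the trie; the remaining "tor" must be added.
New nodes needed: |"torbtor"| − 4 = 7 − 4 = 3.

3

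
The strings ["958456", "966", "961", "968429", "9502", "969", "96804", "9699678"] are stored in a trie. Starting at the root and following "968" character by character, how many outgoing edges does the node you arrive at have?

2

The children of the "968" node are the distinct next characters among strings starting with "968".
Distinct next characters after "968": 0, 4.
That node has 2 child edges.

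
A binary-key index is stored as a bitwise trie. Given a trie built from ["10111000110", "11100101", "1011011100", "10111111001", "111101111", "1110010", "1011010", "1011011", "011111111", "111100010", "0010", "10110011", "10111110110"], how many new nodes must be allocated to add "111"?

0

Every character of "111" already lies on an existing path (it is a prefix of some stored word).
No new nodes are needed: 0.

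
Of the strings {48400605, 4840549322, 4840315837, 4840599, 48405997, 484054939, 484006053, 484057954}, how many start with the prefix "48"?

Filter for entries beginning with "48":
Words under "48": 48400605, 484006053, 4840315837, 4840549322, 484054939, 484057954, 4840599, 48405997
Count: 8

8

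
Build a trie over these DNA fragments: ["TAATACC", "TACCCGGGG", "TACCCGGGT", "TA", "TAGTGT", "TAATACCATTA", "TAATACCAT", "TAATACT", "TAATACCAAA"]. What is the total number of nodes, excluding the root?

26

Insert word by word; a character creates a node only if that edge doesn't already exist:
  "TAATACC" → 7 new (T, A, A, T, A, C, C)
  "TACCCGGGG" → prefix "TA" already present; 7 new (C, C, C, G, G, G, G)
  "TACCCGGGT" → prefix "TACCCGGG" already present; 1 new (T)
  "TA" → prefix "TA" already present; 0 new (none)
  "TAGTGT" → prefix "TA" already present; 4 new (G, T, G, T)
  "TAATACCATTA" → prefix "TAATACC" already present; 4 new (A, T, T, A)
  "TAATACCAT" → prefix "TAATACCAT" already present; 0 new (none)
  "TAATACT" → prefix "TAATAC" already present; 1 new (T)
  "TAATACCAAA" → prefix "TAATACCA" already present; 2 new (A, A)
Total nodes = 7 + 7 + 1 + 0 + 4 + 4 + 0 + 1 + 2 = 26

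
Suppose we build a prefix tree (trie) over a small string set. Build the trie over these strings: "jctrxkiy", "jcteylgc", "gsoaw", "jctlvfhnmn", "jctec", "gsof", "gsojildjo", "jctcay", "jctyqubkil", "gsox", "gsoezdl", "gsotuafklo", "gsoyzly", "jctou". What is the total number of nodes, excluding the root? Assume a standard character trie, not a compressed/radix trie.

61

Count nodes per top-level branch (shared prefixes stored once):
  'g'-branch (gsoaw, gsoezdl, gsof, gsojildjo, gsotuafklo, gsox, gsoyzly): 28 nodes
  'j'-branch (jctcay, jctec, jcteylgc, jctlvfhnmn, jctou, jctrxkiy, jctyqubkil): 33 nodes
Sum: 61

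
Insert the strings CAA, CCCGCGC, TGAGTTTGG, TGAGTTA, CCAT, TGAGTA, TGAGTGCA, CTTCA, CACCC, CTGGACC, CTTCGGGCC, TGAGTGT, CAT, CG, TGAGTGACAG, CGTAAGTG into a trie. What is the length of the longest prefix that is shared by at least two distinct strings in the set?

The deepest shared node is where two words last agree before diverging.
e.g. "TGAGTGACAG" and "TGAGTGCA" share the prefix "TGAGTG" of length 6; no pair shares a longer one.
Longest shared-prefix length: 6

6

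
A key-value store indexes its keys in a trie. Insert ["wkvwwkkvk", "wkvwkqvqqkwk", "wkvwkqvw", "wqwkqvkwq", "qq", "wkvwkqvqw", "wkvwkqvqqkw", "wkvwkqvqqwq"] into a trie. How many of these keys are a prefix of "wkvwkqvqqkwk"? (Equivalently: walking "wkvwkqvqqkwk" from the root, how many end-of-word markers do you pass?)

2

Check each prefix of "wkvwkqvqqkwk" against the stored set — each match is an end-marker on the path.
Prefixes of the query that are stored words: "wkvwkqvqqkw", "wkvwkqvqqkwk"
Count: 2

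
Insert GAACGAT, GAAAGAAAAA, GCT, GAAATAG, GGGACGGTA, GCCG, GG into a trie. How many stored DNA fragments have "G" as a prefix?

Filter for entries beginning with "G":
Matches: "GAAAGAAAAA", "GAAATAG", "GAACGAT", "GCCG", "GCT", "GG", "GGGACGGTA"
Count: 7

7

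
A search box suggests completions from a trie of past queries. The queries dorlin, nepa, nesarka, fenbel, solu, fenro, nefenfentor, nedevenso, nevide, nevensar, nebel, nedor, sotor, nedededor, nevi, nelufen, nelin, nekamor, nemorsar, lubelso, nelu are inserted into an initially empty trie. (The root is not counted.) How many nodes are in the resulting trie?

90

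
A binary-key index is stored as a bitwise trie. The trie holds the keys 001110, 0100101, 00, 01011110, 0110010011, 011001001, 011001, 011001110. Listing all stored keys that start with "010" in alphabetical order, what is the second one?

01011110

Words with prefix "010", in lexicographic order: "0100101", "01011110"
Position 2: 01011110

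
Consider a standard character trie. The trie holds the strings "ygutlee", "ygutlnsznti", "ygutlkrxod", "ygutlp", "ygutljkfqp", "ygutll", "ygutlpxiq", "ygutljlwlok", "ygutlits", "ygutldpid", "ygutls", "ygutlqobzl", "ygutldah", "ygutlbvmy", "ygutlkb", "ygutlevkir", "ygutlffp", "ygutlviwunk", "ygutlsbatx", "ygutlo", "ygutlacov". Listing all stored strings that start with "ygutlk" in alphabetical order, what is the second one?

DFS of the "ygutlk" subtree visits, in order: "ygutlkb", "ygutlkrxod"
Position 2: ygutlkrxod

ygutlkrxod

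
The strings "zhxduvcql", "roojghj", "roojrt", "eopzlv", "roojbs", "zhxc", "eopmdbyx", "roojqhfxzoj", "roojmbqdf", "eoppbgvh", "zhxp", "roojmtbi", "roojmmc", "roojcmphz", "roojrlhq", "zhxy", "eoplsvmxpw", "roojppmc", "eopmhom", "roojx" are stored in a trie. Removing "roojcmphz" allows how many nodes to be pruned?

5

A node on "roojcmphz"'s path can go only if nothing else ends at it or branches off below it.
The suffix "cmphz" (5 nodes) is used only by "roojcmphz"; the node for "rooj" still has the child "g", so pruning stops there.
Nodes removed: 5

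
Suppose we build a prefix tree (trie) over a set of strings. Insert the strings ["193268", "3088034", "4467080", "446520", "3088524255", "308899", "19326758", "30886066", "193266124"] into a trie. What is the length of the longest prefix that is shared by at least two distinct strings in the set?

5

The deepest shared node is where two words last agree before diverging.
e.g. "193266124" and "19326758" share the prefix "19326" of length 5; no pair shares a longer one.
Longest shared-prefix length: 5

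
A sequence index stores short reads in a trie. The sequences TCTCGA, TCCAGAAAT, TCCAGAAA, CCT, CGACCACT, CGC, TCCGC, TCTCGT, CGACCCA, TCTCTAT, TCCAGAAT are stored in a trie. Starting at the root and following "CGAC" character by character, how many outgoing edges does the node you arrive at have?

1

The children of the "CGAC" node are the distinct next characters among strings starting with "CGAC".
Distinct next characters after "CGAC": C.
That node has 1 child edge.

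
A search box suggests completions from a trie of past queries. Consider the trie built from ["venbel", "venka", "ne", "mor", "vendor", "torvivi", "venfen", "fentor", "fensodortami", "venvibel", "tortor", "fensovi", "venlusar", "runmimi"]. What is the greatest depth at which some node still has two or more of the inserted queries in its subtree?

5

Look for the deepest trie node that still has at least two words in its subtree.
"fensodortami" and "fensovi" agree on "fenso" (5 characters) before diverging; nothing deeper is shared.
Longest shared-prefix length: 5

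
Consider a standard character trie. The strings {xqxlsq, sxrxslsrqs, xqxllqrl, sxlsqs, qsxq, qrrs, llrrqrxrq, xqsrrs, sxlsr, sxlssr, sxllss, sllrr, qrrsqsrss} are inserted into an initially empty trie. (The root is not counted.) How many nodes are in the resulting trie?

Insert word by word; a character creates a node only if that edge doesn't already exist:
  "xqxlsq" → 6 new (x, q, x, l, s, q)
  "sxrxslsrqs" → 10 new (s, x, r, x, s, l, s, r, q, s)
  "xqxllqrl" → prefix "xqxl" already present; 4 new (l, q, r, l)
  "sxlsqs" → prefix "sx" already present; 4 new (l, s, q, s)
  "qsxq" → 4 new (q, s, x, q)
  "qrrs" → prefix "q" already present; 3 new (r, r, s)
  "llrrqrxrq" → 9 new (l, l, r, r, q, r, x, r, q)
  "xqsrrs" → prefix "xq" already present; 4 new (s, r, r, s)
  "sxlsr" → prefix "sxls" already present; 1 new (r)
  "sxlssr" → prefix "sxls" already present; 2 new (s, r)
  "sxllss" → prefix "sxl" already present; 3 new (l, s, s)
  "sllrr" → prefix "s" already present; 4 new (l, l, r, r)
  "qrrsqsrss" → prefix "qrrs" already present; 5 new (q, s, r, s, s)
Total nodes = 6 + 10 + 4 + 4 + 4 + 3 + 9 + 4 + 1 + 2 + 3 + 4 + 5 = 59

59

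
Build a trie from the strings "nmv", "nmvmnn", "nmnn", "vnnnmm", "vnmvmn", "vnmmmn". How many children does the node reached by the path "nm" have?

2

Follow the path "nm" to its node, then look at its outgoing edges.
Characters that immediately follow "nm" among the stored strings: {n, v}.
That node has 2 child edges.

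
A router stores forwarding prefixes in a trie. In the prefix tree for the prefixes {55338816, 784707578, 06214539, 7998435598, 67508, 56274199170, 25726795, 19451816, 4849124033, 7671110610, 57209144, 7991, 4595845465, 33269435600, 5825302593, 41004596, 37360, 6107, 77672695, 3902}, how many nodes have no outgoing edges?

20

A leaf is a node with no children — equivalently, the end of a word that is not a proper prefix of any other stored word.
Those words: "06214539", "19451816", "25726795", "33269435600", "37360", "3902", "41004596", "4595845465", "4849124033", "55338816", "56274199170", "57209144", "5825302593", "6107", "67508", "7671110610", "77672695", "784707578", "7991", "7998435598"
Leaf count: 20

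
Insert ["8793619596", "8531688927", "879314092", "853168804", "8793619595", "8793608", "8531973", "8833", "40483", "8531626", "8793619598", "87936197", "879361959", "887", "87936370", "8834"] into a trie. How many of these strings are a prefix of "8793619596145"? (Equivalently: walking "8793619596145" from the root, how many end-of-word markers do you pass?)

Check each prefix of "8793619596145" against the stored set — each match is an end-marker on the path.
Prefixes of the query that are stored words: "879361959", "8793619596"
Count: 2

2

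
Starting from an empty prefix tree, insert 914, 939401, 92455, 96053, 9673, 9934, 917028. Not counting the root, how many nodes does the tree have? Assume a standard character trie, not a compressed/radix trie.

Trie structure (* marks end of a word):
(root)
└─ 9
   ├─ 1
   │  ├─ 4 *
   │  └─ 7
   │     └─ 0
   │        └─ 2
   │           └─ 8 *
   ├─ 2
   │  └─ 4
   │     └─ 5
   │        └─ 5 *
   ├─ 3
   │  └─ 9
   │     └─ 4
   │        └─ 0
   │           └─ 1 *
   ├─ 6
   │  ├─ 0
   │  │  └─ 5
   │  │     └─ 3 *
   │  └─ 7
   │     └─ 3 *
   └─ 9
      └─ 3
         └─ 4 *
Counting every labelled node above: 25.

25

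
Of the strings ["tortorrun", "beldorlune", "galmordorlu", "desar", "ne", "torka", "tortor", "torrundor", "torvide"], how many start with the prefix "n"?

1

Walk to "n"; the words in its subtree are exactly those with that prefix.
Matches: "ne"
Count: 1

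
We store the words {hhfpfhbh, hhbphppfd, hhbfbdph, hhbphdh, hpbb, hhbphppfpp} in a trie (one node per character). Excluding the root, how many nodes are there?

27

For each word, the new-node count is its length minus the longest prefix already in the trie:
  "hhfpfhbh" → 8 new (h, h, f, p, f, h, b, h)
  "hhbphppfd" → prefix "hh" already present; 7 new (b, p, h, p, p, f, d)
  "hhbfbdph" → prefix "hhb" already present; 5 new (f, b, d, p, h)
  "hhbphdh" → prefix "hhbph" already present; 2 new (d, h)
  "hpbb" → prefix "h" already present; 3 new (p, b, b)
  "hhbphppfpp" → prefix "hhbphppf" already present; 2 new (p, p)
Total nodes = 8 + 7 + 5 + 2 + 3 + 2 = 27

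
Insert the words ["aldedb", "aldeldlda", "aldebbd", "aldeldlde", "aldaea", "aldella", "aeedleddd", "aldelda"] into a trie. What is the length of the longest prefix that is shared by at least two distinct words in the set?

8

The deepest shared node is where two words last agree before diverging.
e.g. "aldeldlda" and "aldeldlde" share the prefix "aldeldld" of length 8; no pair shares a longer one.
Longest shared-prefix length: 8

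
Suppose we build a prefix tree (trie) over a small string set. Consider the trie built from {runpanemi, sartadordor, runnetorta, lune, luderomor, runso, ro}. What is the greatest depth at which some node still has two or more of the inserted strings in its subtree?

Look for the deepest trie node that still has at least two words in its subtree.
"runnetorta" and "runpanemi" agree on "run" (3 characters) before diverging; nothing deeper is shared.
Longest shared-prefix length: 3

3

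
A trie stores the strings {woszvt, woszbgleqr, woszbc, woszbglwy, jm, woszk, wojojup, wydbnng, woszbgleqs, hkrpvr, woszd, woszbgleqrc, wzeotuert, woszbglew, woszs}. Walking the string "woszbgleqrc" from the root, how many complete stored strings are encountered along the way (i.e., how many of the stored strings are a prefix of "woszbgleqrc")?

2

Walk "woszbgleqrc" from the root; an end-of-word marker is hit whenever a stored word is a prefix of "woszbgleqrc".
Prefixes of the query that are stored words: "woszbgleqr", "woszbgleqrc"
Count: 2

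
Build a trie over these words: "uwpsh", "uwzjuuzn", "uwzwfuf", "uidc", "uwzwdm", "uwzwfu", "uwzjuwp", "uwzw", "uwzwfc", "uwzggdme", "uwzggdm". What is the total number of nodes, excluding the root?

28

Trace insertions, counting only characters that open a new branch:
  "uwpsh" → 5 new (u, w, p, s, h)
  "uwzjuuzn" → prefix "uw" already present; 6 new (z, j, u, u, z, n)
  "uwzwfuf" → prefix "uwz" already present; 4 new (w, f, u, f)
  "uidc" → prefix "u" already present; 3 new (i, d, c)
  "uwzwdm" → prefix "uwzw" already present; 2 new (d, m)
  "uwzwfu" → prefix "uwzwfu" already present; 0 new (none)
  "uwzjuwp" → prefix "uwzju" already present; 2 new (w, p)
  "uwzw" → prefix "uwzw" already present; 0 new (none)
  "uwzwfc" → prefix "uwzwf" already present; 1 new (c)
  "uwzggdme" → prefix "uwz" already present; 5 new (g, g, d, m, e)
  "uwzggdm" → prefix "uwzggdm" already present; 0 new (none)
Total nodes = 5 + 6 + 4 + 3 + 2 + 0 + 2 + 0 + 1 + 5 + 0 = 28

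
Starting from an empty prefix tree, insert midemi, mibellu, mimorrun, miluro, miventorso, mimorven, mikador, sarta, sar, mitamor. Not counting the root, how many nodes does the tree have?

For each word, the new-node count is its length minus the longest prefix already in the trie:
  "midemi" → 6 new (m, i, d, e, m, i)
  "mibellu" → prefix "mi" already present; 5 new (b, e, l, l, u)
  "mimorrun" → prefix "mi" already present; 6 new (m, o, r, r, u, n)
  "miluro" → prefix "mi" already present; 4 new (l, u, r, o)
  "miventorso" → prefix "mi" already present; 8 new (v, e, n, t, o, r, s, o)
  "mimorven" → prefix "mimor" already present; 3 new (v, e, n)
  "mikador" → prefix "mi" already present; 5 new (k, a, d, o, r)
  "sarta" → 5 new (s, a, r, t, a)
  "sar" → prefix "sar" already present; 0 new (none)
  "mitamor" → prefix "mi" already present; 5 new (t, a, m, o, r)
Total nodes = 6 + 5 + 6 + 4 + 8 + 3 + 5 + 5 + 0 + 5 = 47

47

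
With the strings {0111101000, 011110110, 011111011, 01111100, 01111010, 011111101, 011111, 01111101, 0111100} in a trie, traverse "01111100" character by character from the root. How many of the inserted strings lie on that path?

2

Traverse "01111100" character by character; count nodes along the way that are marked as word ends.
Prefixes of the query that are stored words: "011111", "01111100"
Count: 2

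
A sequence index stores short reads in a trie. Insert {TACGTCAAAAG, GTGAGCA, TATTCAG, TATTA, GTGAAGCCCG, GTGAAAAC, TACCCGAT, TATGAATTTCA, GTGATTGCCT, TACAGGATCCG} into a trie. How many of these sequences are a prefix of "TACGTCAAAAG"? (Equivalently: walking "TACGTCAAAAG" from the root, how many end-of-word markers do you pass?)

1

Walk "TACGTCAAAAG" from the root; an end-of-word marker is hit whenever a stored word is a prefix of "TACGTCAAAAG".
Prefixes of the query that are stored words: "TACGTCAAAAG"
Count: 1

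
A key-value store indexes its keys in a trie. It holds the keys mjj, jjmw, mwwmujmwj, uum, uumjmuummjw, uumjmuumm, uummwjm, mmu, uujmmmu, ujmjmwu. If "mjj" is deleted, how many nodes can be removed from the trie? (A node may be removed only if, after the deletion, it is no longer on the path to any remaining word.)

2

After clearing the end-marker at "mjj", prune upward until reaching a node still needed by another word.
The suffix "jj" (2 nodes) is used only by "mjj"; the node for "m" still has the child "w", so pruning stops there.
Nodes removed: 2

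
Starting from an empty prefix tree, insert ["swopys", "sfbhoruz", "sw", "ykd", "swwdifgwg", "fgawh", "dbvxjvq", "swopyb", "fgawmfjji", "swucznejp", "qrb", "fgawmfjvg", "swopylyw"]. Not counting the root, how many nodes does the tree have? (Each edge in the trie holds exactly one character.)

For each word, the new-node count is its length minus the longest prefix already in the trie:
  "swopys" → 6 new (s, w, o, p, y, s)
  "sfbhoruz" → prefix "s" already present; 7 new (f, b, h, o, r, u, z)
  "sw" → prefix "sw" already present; 0 new (none)
  "ykd" → 3 new (y, k, d)
  "swwdifgwg" → prefix "sw" already present; 7 new (w, d, i, f, g, w, g)
  "fgawh" → 5 new (f, g, a, w, h)
  "dbvxjvq" → 7 new (d, b, v, x, j, v, q)
  "swopyb" → prefix "swopy" already present; 1 new (b)
  "fgawmfjji" → prefix "fgaw" already present; 5 new (m, f, j, j, i)
  "swucznejp" → prefix "sw" already present; 7 new (u, c, z, n, e, j, p)
  "qrb" → 3 new (q, r, b)
  "fgawmfjvg" → prefix "fgawmfj" already present; 2 new (v, g)
  "swopylyw" → prefix "swopy" already present; 3 new (l, y, w)
Total nodes = 6 + 7 + 0 + 3 + 7 + 5 + 7 + 1 + 5 + 7 + 3 + 2 + 3 = 56

56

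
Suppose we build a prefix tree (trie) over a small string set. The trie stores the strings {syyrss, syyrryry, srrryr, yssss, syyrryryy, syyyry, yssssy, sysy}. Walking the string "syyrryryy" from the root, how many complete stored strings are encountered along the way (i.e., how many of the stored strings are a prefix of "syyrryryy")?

Walk "syyrryryy" from the root; an end-of-word marker is hit whenever a stored word is a prefix of "syyrryryy".
Prefixes of the query that are stored words: "syyrryry", "syyrryryy"
Count: 2

2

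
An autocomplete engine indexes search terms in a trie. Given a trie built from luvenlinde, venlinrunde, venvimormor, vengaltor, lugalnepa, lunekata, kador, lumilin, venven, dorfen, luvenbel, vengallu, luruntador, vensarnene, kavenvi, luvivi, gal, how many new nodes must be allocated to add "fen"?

Nothing in the trie begins with "f"; the whole of "fen" is new.
3 − 0 = 3 new nodes.

3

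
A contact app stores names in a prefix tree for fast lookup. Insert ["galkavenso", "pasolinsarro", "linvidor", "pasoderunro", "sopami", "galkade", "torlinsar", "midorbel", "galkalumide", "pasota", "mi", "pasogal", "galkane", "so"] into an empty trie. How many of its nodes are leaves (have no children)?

Leaves are exactly the stored words that no other stored word extends.
Those words: "galkade", "galkalumide", "galkane", "galkavenso", "linvidor", "midorbel", "pasoderunro", "pasogal", "pasolinsarro", "pasota", "sopami", "torlinsar"
Leaf count: 12

12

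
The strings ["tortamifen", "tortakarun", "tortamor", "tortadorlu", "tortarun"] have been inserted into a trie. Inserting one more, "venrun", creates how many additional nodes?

"venrun" shares no prefix with any stored word, so all 6 characters open new nodes.
6 − 0 = 6 new nodes.

6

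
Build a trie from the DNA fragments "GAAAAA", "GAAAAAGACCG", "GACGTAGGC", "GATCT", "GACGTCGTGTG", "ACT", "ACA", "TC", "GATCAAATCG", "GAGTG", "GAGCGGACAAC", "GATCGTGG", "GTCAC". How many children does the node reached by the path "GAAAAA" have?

1

Follow the path "GAAAAA" to its node, then look at its outgoing edges.
Distinct next characters after "GAAAAA": G.
That node has 1 child edge.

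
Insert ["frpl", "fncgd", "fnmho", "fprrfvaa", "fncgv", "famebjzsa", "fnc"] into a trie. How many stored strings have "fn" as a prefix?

4

Filter for entries beginning with "fn":
Matches: "fnc", "fncgd", "fncgv", "fnmho"
Count: 4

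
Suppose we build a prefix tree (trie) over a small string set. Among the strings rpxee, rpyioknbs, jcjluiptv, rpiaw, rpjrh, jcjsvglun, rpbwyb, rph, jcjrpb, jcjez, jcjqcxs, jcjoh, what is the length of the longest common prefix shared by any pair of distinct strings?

3

Equivalently: take the maximum, over all pairs, of their longest common prefix length.
"jcjez" and "jcjluiptv" agree on "jcj" (3 characters) before diverging; nothing deeper is shared.
Longest shared-prefix length: 3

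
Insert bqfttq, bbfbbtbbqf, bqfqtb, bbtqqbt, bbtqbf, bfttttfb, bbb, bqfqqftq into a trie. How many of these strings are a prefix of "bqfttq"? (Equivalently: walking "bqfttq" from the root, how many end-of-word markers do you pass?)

1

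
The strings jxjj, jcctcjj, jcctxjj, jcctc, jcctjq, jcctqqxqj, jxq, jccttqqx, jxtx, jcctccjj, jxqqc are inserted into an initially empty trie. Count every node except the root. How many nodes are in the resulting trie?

32

Trie structure (* marks end of a word):
(root)
└─ j
   ├─ c
   │  └─ c
   │     └─ t
   │        ├─ c *
   │        │  ├─ c
   │        │  │  └─ j
   │        │  │     └─ j *
   │        │  └─ j
   │        │     └─ j *
   │        ├─ j
   │        │  └─ q *
   │        ├─ q
   │        │  └─ q
   │        │     └─ x
   │        │        └─ q
   │        │           └─ j *
   │        ├─ t
   │        │  └─ q
   │        │     └─ q
   │        │        └─ x *
   │        └─ x
   │           └─ j
   │              └─ j *
   └─ x
      ├─ j
      │  └─ j *
      ├─ q *
      │  └─ q
      │     └─ c *
      └─ t
         └─ x *
Counting every labelled node above: 32.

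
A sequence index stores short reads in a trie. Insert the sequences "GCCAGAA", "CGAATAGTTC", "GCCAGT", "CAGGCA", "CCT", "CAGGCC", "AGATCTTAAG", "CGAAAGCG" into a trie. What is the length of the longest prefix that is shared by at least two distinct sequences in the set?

The deepest shared node is where two words last agree before diverging.
"CAGGCA" and "CAGGCC" agree on "CAGGC" (5 characters) before diverging; nothing deeper is shared.
Longest shared-prefix length: 5

5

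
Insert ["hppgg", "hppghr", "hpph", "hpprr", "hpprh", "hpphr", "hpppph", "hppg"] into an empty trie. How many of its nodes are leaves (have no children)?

6

A leaf is a node with no children — equivalently, the end of a word that is not a proper prefix of any other stored word.
Those words: "hppgg", "hppghr", "hpphr", "hpppph", "hpprh", "hpprr"
Leaf count: 6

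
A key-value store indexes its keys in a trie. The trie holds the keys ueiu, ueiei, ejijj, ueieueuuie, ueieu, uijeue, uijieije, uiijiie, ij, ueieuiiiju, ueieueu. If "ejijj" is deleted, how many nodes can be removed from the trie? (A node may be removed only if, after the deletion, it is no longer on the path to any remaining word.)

5

A node on "ejijj"'s path can go only if nothing else ends at it or branches off below it.
No other word shares any prefix with "ejijj", so all 5 of its nodes go.
Nodes removed: 5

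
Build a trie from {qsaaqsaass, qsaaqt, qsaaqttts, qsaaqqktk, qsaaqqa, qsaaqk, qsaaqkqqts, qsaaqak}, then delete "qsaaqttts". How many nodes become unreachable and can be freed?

3

After clearing the end-marker at "qsaaqttts", prune upward until reaching a node still needed by another word.
The suffix "tts" (3 nodes) is used only by "qsaaqttts"; "qsaaqt" is itself a stored word, so pruning stops there.
Nodes removed: 3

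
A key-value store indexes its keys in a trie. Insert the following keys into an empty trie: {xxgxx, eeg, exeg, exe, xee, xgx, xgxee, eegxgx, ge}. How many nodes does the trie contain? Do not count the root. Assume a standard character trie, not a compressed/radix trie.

22

For each word, the new-node count is its length minus the longest prefix already in the trie:
  "xxgxx" → 5 new (x, x, g, x, x)
  "eeg" → 3 new (e, e, g)
  "exeg" → prefix "e" already present; 3 new (x, e, g)
  "exe" → prefix "exe" already present; 0 new (none)
  "xee" → prefix "x" already present; 2 new (e, e)
  "xgx" → prefix "x" already present; 2 new (g, x)
  "xgxee" → prefix "xgx" already present; 2 new (e, e)
  "eegxgx" → prefix "eeg" already present; 3 new (x, g, x)
  "ge" → 2 new (g, e)
Total nodes = 5 + 3 + 3 + 0 + 2 + 2 + 2 + 3 + 2 = 22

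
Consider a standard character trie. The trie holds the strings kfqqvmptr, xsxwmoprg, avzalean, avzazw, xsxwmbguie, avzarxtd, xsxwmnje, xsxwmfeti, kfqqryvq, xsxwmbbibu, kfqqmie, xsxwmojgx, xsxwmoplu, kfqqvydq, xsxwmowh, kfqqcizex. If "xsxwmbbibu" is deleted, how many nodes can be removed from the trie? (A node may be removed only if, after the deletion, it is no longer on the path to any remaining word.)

A node on "xsxwmbbibu"'s path can go only if nothing else ends at it or branches off below it.
The suffix "bibu" (4 nodes) is used only by "xsxwmbbibu"; the node for "xsxwmb" still has the child "g", so pruning stops there.
Nodes removed: 4

4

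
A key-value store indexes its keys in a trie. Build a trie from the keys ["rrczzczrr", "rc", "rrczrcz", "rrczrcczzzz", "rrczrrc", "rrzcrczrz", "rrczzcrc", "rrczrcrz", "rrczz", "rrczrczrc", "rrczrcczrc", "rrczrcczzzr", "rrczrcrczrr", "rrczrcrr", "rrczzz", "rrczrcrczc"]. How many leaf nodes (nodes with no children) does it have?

A leaf is a node with no children — equivalently, the end of a word that is not a proper prefix of any other stored word.
Those words: "rc", "rrczrcczrc", "rrczrcczzzr", "rrczrcczzzz", "rrczrcrczc", "rrczrcrczrr", "rrczrcrr", "rrczrcrz", "rrczrczrc", "rrczrrc", "rrczzcrc", "rrczzczrr", "rrczzz", "rrzcrczrz"
Leaf count: 14

14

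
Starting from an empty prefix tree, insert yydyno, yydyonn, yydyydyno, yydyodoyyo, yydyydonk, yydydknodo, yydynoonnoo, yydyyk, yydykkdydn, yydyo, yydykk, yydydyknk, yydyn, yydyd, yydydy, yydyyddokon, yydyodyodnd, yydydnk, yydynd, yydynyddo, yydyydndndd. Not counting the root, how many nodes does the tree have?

Trace insertions, counting only characters that open a new branch:
  "yydyno" → 6 new (y, y, d, y, n, o)
  "yydyonn" → prefix "yydy" already present; 3 new (o, n, n)
  "yydyydyno" → prefix "yydy" already present; 5 new (y, d, y, n, o)
  "yydyodoyyo" → prefix "yydyo" already present; 5 new (d, o, y, y, o)
  "yydyydonk" → prefix "yydyyd" already present; 3 new (o, n, k)
  "yydydknodo" → prefix "yydy" already present; 6 new (d, k, n, o, d, o)
  "yydynoonnoo" → prefix "yydyno" already present; 5 new (o, n, n, o, o)
  "yydyyk" → prefix "yydyy" already present; 1 new (k)
  "yydykkdydn" → prefix "yydy" already present; 6 new (k, k, d, y, d, n)
  "yydyo" → prefix "yydyo" already present; 0 new (none)
  "yydykk" → prefix "yydykk" already present; 0 new (none)
  "yydydyknk" → prefix "yydyd" already present; 4 new (y, k, n, k)
  "yydyn" → prefix "yydyn" already present; 0 new (none)
  "yydyd" → prefix "yydyd" already present; 0 new (none)
  "yydydy" → prefix "yydydy" already present; 0 new (none)
  "yydyyddokon" → prefix "yydyyd" already present; 5 new (d, o, k, o, n)
  "yydyodyodnd" → prefix "yydyod" already present; 5 new (y, o, d, n, d)
  "yydydnk" → prefix "yydyd" already present; 2 new (n, k)
  "yydynd" → prefix "yydyn" already present; 1 new (d)
  "yydynyddo" → prefix "yydyn" already present; 4 new (y, d, d, o)
  "yydyydndndd" → prefix "yydyyd" already present; 5 new (n, d, n, d, d)
Total nodes = 6 + 3 + 5 + 5 + 3 + 6 + 5 + 1 + 6 + 0 + 0 + 4 + 0 + 0 + 0 + 5 + 5 + 2 + 1 + 4 + 5 = 66

66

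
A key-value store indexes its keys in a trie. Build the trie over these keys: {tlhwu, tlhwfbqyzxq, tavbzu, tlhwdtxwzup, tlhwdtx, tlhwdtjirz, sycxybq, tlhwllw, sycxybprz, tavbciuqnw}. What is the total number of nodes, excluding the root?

For each word, the new-node count is its length minus the longest prefix already in the trie:
  "tlhwu" → 5 new (t, l, h, w, u)
  "tlhwfbqyzxq" → prefix "tlhw" already present; 7 new (f, b, q, y, z, x, q)
  "tavbzu" → prefix "t" already present; 5 new (a, v, b, z, u)
  "tlhwdtxwzup" → prefix "tlhw" already present; 7 new (d, t, x, w, z, u, p)
  "tlhwdtx" → prefix "tlhwdtx" already present; 0 new (none)
  "tlhwdtjirz" → prefix "tlhwdt" already present; 4 new (j, i, r, z)
  "sycxybq" → 7 new (s, y, c, x, y, b, q)
  "tlhwllw" → prefix "tlhw" already present; 3 new (l, l, w)
  "sycxybprz" → prefix "sycxyb" already present; 3 new (p, r, z)
  "tavbciuqnw" → prefix "tavb" already present; 6 new (c, i, u, q, n, w)
Total nodes = 5 + 7 + 5 + 7 + 0 + 4 + 7 + 3 + 3 + 6 = 47

47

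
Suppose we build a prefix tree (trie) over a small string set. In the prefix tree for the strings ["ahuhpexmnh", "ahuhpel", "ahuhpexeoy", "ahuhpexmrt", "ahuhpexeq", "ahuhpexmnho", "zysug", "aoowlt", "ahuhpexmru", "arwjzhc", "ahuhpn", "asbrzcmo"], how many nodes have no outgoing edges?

Leaves are exactly the stored words that no other stored word extends.
Those words: "ahuhpel", "ahuhpexeoy", "ahuhpexeq", "ahuhpexmnho", "ahuhpexmrt", "ahuhpexmru", "ahuhpn", "aoowlt", "arwjzhc", "asbrzcmo", "zysug"
Leaf count: 11

11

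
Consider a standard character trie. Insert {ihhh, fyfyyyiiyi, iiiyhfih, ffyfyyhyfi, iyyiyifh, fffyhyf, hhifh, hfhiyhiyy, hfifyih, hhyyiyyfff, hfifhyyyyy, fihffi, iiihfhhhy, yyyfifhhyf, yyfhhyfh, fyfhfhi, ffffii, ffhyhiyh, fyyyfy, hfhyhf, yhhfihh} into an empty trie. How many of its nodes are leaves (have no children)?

21

A leaf is a node with no children — equivalently, the end of a word that is not a proper prefix of any other stored word.
Those words: "ffffii", "fffyhyf", "ffhyhiyh", "ffyfyyhyfi", "fihffi", "fyfhfhi", "fyfyyyiiyi", "fyyyfy", "hfhiyhiyy", "hfhyhf", "hfifhyyyyy", "hfifyih", "hhifh", "hhyyiyyfff", "ihhh", "iiihfhhhy", "iiiyhfih", "iyyiyifh", "yhhfihh", "yyfhhyfh", "yyyfifhhyf"
Leaf count: 21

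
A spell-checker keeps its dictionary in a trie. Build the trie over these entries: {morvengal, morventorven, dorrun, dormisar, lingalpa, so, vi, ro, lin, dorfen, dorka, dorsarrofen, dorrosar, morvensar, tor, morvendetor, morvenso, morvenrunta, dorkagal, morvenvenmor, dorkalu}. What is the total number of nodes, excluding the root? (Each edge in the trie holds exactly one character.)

85

Count nodes per top-level branch (shared prefixes stored once):
  'd'-branch (dorfen, dorka, dorkagal, dorkalu, dormisar, dorrosar, dorrun, dorsarrofen): 33 nodes
  'l'-branch (lin, lingalpa): 8 nodes
  'm'-branch (morvendetor, morvengal, morvenrunta, morvensar, morvenso, morventorven, morvenvenmor): 35 nodes
  'r'-branch (ro): 2 nodes
  's'-branch (so): 2 nodes
  't'-branch (tor): 3 nodes
  'v'-branch (vi): 2 nodes
Sum: 85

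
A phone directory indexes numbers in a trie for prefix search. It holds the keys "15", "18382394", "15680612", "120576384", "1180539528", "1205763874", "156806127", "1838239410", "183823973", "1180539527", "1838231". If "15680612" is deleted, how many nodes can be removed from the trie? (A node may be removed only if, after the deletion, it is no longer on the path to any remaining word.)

0

After clearing the end-marker at "15680612", prune upward until reaching a node still needed by another word.
Every node on "15680612" is still needed (e.g. by "156806127"), so nothing is freed.
Nodes removed: 0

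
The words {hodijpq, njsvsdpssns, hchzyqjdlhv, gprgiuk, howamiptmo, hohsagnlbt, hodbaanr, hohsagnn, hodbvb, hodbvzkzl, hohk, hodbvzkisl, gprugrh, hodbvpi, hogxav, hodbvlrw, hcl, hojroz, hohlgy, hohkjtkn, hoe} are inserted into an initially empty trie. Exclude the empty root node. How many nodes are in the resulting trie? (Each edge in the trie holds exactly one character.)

Count nodes per top-level branch (shared prefixes stored once):
  'g'-branch (gprgiuk, gprugrh): 11 nodes
  'h'-branch (hchzyqjdlhv, hcl, hodbaanr, hodbvb, hodbvlrw, hodbvpi, hodbvzkisl, hodbvzkzl, hodijpq, hoe, hogxav, hohk, hohkjtkn, hohlgy, hohsagnlbt, hohsagnn, hojroz, howamiptmo): 71 nodes
  'n'-branch (njsvsdpssns): 11 nodes
Sum: 93

93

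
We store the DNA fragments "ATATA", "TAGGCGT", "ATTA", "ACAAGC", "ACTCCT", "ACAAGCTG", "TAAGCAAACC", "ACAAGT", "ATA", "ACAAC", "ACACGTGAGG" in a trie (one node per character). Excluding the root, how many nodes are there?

42

Trace insertions, counting only characters that open a new branch:
  "ATATA" → 5 new (A, T, A, T, A)
  "TAGGCGT" → 7 new (T, A, G, G, C, G, T)
  "ATTA" → prefix "AT" already present; 2 new (T, A)
  "ACAAGC" → prefix "A" already present; 5 new (C, A, A, G, C)
  "ACTCCT" → prefix "AC" already present; 4 new (T, C, C, T)
  "ACAAGCTG" → prefix "ACAAGC" already present; 2 new (T, G)
  "TAAGCAAACC" → prefix "TA" already present; 8 new (A, G, C, A, A, A, C, C)
  "ACAAGT" → prefix "ACAAG" already present; 1 new (T)
  "ATA" → prefix "ATA" already present; 0 new (none)
  "ACAAC" → prefix "ACAA" already present; 1 new (C)
  "ACACGTGAGG" → prefix "ACA" already present; 7 new (C, G, T, G, A, G, G)
Total nodes = 5 + 7 + 2 + 5 + 4 + 2 + 8 + 1 + 0 + 1 + 7 = 42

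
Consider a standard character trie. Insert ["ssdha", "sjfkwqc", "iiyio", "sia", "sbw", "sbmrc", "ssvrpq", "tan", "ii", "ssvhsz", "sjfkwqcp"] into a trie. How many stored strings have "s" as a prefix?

8

Walk to "s"; the words in its subtree are exactly those with that prefix.
Words under "s": sbmrc, sbw, sia, sjfkwqc, sjfkwqcp, ssdha, ssvhsz, ssvrpq
Count: 8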